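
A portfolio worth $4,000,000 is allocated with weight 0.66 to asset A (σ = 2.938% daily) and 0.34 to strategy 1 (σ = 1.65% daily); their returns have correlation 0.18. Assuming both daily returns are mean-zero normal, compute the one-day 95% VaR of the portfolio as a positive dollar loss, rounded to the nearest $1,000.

σ_p² = 0.66²·2.938² + 0.34²·1.65² + 2·0.18·0.66·0.34·2.938·1.65 = 4.4664 (%²).
σ_p = √4.4664 = 2.113%.
At 95%, z = 1.645.
VaR = 1.645 × 2.113% = 3.476%; on $4,000,000 that is $139,040.

$139,000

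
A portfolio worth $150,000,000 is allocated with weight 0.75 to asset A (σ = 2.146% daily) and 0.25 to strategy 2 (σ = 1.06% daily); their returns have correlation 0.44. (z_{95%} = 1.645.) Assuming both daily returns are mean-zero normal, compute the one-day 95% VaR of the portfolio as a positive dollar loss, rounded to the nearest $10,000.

σ_p² = 0.75²·2.146² + 0.25²·1.06² + 2·0.44·0.75·0.25·2.146·1.06 = 3.0361 (%²).
σ_p = √3.0361 = 1.742%.
VaR = 1.645 × 1.742% = 2.866%; on $150,000,000 that is $4,299,000.

$4,300,000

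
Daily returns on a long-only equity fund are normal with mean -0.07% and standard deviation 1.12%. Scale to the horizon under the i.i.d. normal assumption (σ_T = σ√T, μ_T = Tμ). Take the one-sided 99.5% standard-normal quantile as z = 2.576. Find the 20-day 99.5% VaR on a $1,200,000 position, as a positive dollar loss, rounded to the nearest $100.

$171,600

σ_{20d} = 1.12% × √20 = 5.009%; μ_{20d} = 20 × -0.07% = -1.400%.
VaR = −(-1.400%) + 2.576 × 5.009% = 14.303%.
On $1,200,000: 0.14303 × $1,200,000 = $171,636.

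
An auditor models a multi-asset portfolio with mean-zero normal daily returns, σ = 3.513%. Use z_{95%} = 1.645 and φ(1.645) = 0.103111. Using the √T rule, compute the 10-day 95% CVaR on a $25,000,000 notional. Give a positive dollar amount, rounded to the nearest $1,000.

$5,727,000

σ_{10d} = 3.513% × √10 = 11.109%.
ES multiplier = φ(z)/(1−α) = 0.103111/0.05 = 2.062.
ES = 11.109% × 2.062 = 22.907%; on $25,000,000: $5,726,750.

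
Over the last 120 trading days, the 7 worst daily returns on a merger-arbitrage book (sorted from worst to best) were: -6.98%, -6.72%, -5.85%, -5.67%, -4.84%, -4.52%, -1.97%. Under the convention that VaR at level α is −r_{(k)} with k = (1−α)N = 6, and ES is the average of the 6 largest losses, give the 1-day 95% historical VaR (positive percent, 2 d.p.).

4.52%

k = 6; the 6th lowest return is -4.52%, so VaR = 4.52%.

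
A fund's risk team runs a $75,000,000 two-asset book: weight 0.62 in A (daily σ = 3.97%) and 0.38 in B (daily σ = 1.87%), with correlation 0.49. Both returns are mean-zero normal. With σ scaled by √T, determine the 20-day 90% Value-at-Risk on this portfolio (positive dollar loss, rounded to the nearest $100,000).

$12,400,000

σ_p = √(0.62²·3.97² + 0.38²·1.87² + 2·0.49·0.62·0.38·3.97·1.87) = 2.877%.
σ_{20d} = 2.877% × √20 = 12.866%.
z(90%) = 1.282.
VaR = 1.282 × 12.866% = 16.494%; on $75,000,000 that is $12,370,500.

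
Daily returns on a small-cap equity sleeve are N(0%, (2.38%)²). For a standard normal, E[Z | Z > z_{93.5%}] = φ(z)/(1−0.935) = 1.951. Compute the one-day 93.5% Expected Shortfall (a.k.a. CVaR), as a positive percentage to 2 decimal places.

ES = 2.38% × 1.951 = 4.643%.

4.64%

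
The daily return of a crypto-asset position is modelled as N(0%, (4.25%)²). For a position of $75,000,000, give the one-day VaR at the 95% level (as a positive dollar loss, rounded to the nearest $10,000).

$5,240,000

At 95% one-sided, z = 1.645.
VaR = z·σ = 1.645 × 4.25% = 6.991%.
On $75,000,000: 0.06991 × $75,000,000 = $5,243,250.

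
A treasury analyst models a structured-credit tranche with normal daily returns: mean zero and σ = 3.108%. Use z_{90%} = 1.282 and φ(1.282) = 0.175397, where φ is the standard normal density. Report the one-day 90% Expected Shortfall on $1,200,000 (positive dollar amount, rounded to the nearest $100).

$65,400

Tail multiplier: φ(z)/(1−α) = 0.175397 / 0.1 = 1.754.
ES = 3.108% × 1.754 = 5.451%.
On $1,200,000: 0.05451 × $1,200,000 = $65,412.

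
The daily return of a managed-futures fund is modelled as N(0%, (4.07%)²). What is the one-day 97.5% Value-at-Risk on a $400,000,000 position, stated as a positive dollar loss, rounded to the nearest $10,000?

At 97.5% one-sided, z = 1.960.
VaR = z·σ = 1.960 × 4.07% = 7.977%.
On $400,000,000: 0.07977 × $400,000,000 = $31,908,000.

$31,910,000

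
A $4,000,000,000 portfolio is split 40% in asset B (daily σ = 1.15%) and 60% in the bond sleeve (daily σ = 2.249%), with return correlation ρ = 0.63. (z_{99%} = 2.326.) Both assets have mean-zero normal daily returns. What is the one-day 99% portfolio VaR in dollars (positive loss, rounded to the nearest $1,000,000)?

$156,000,000

σ_p² = 0.4²·1.15² + 0.6²·2.249² + 2·0.63·0.4·0.6·1.15·2.249 = 2.8146 (%²).
σ_p = √2.8146 = 1.678%.
VaR = 2.326 × 1.678% = 3.903%; on $4,000,000,000 that is $156,120,000.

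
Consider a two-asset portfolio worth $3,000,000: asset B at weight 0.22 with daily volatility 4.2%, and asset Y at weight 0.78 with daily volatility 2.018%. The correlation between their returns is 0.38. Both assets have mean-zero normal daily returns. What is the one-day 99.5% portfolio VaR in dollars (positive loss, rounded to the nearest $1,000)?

σ_p² = 0.22²·4.2² + 0.78²·2.018² + 2·0.38·0.22·0.78·4.2·2.018 = 4.4367 (%²).
σ_p = √4.4367 = 2.106%.
At 99.5%, z = 2.576.
VaR = 2.576 × 2.106% = 5.425%; on $3,000,000 that is $162,750.

$163,000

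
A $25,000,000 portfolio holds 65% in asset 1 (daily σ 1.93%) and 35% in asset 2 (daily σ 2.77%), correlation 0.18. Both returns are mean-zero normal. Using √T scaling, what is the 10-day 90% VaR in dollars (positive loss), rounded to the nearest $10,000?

σ_p = √(0.65²·1.93² + 0.35²·2.77² + 2·0.18·0.65·0.35·1.93·2.77) = 1.718%.
σ_{10d} = 1.718% × √10 = 5.433%.
z(90%) = 1.282.
VaR = 1.282 × 5.433% = 6.965%; on $25,000,000 that is $1,741,250.

$1,740,000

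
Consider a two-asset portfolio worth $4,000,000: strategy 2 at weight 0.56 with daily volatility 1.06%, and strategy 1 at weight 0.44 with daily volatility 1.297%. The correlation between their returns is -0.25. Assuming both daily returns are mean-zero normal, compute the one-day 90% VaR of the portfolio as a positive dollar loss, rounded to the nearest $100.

$36,600

σ_p² = 0.56²·1.06² + 0.44²·1.297² + 2·-0.25·0.56·0.44·1.06·1.297 = 0.5087 (%²).
σ_p = √0.5087 = 0.713%.
At 90%, z = 1.282.
VaR = 1.282 × 0.713% = 0.914%; on $4,000,000 that is $36,560.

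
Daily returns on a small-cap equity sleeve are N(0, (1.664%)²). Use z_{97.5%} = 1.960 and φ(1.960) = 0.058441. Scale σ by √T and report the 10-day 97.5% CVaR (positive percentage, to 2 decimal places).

12.30%

σ_{10d} = 1.664% × √10 = 5.262%.
ES multiplier = φ(z)/(1−α) = 0.058441/0.025 = 2.338.
ES = 5.262% × 2.338 = 12.303%.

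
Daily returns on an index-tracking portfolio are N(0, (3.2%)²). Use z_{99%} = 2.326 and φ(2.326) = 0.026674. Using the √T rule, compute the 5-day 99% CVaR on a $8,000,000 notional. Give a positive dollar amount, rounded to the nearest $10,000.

σ_{5d} = 3.2% × √5 = 7.155%.
ES multiplier = φ(z)/(1−α) = 0.026674/0.01 = 2.667.
ES = 7.155% × 2.667 = 19.082%; on $8,000,000: $1,526,560.

$1,530,000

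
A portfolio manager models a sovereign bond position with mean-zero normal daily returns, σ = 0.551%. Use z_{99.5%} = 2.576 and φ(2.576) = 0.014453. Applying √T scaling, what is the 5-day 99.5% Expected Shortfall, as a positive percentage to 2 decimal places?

σ_{5d} = 0.551% × √5 = 1.232%.
ES multiplier = φ(z)/(1−α) = 0.014453/0.005 = 2.891.
ES = 1.232% × 2.891 = 3.562%.

3.56%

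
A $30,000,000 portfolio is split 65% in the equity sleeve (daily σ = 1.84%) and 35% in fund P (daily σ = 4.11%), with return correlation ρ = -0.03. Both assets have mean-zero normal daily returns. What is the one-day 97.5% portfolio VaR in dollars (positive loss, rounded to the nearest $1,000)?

$1,084,000

σ_p² = 0.65²·1.84² + 0.35²·4.11² + 2·-0.03·0.65·0.35·1.84·4.11 = 3.3965 (%²).
σ_p = √3.3965 = 1.843%.
At 97.5%, z = 1.960.
VaR = 1.960 × 1.843% = 3.612%; on $30,000,000 that is $1,083,600.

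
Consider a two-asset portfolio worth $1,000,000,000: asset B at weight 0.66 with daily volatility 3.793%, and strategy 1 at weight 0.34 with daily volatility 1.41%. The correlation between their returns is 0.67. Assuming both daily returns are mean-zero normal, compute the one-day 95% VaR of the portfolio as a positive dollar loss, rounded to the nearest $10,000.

$46,830,000

σ_p² = 0.66²·3.793² + 0.34²·1.41² + 2·0.67·0.66·0.34·3.793·1.41 = 8.1049 (%²).
σ_p = √8.1049 = 2.847%.
At 95%, z = 1.645.
VaR = 1.645 × 2.847% = 4.683%; on $1,000,000,000 that is $46,830,000.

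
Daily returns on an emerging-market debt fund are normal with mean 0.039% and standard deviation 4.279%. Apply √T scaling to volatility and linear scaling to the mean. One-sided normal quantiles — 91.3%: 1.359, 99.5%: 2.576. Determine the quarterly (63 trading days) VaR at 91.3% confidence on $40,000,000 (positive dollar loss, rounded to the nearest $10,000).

$17,480,000

σ_{63d} = 4.279% × √63 = 33.964%; μ_{63d} = 63 × 0.039% = 2.457%.
VaR = −(2.457%) + 1.359 × 33.964% = 43.700%.
On $40,000,000: 0.43700 × $40,000,000 = $17,480,000.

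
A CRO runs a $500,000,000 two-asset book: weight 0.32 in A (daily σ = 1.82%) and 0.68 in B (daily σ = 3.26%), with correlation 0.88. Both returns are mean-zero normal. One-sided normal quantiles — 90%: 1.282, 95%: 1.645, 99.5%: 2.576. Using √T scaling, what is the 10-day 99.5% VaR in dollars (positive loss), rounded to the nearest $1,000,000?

$112,000,000

σ_p = √(0.32²·1.82² + 0.68²·3.26² + 2·0.88·0.32·0.68·1.82·3.26) = 2.743%.
σ_{10d} = 2.743% × √10 = 8.674%.
VaR = 2.576 × 8.674% = 22.344%; on $500,000,000 that is $111,720,000.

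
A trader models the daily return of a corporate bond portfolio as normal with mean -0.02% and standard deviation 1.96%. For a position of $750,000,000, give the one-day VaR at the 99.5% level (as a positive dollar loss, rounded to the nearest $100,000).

$38,000,000

At 99.5% one-sided, z = 2.576.
VaR = −μ + z·σ = −(-0.02%) + 2.576 × 1.96% = 5.069%.
On $750,000,000: 0.05069 × $750,000,000 = $38,017,500.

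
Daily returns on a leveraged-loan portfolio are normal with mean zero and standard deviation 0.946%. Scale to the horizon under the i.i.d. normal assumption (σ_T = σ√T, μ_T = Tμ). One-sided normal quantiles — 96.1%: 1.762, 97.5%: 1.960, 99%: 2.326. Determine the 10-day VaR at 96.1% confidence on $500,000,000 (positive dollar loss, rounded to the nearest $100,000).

σ_{10d} = 0.946% × √10 = 2.992%.
VaR = 1.762 × 2.992% = 5.272%.
On $500,000,000: 0.05272 × $500,000,000 = $26,360,000.

$26,400,000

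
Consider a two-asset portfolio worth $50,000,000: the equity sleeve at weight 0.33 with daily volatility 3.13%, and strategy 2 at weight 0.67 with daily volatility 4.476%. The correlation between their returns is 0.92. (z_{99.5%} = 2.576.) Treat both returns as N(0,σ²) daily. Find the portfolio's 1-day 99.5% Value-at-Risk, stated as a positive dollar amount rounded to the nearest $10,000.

σ_p² = 0.33²·3.13² + 0.67²·4.476² + 2·0.92·0.33·0.67·3.13·4.476 = 15.7600 (%²).
σ_p = √15.7600 = 3.970%.
VaR = 2.576 × 3.970% = 10.227%; on $50,000,000 that is $5,113,500.

$5,110,000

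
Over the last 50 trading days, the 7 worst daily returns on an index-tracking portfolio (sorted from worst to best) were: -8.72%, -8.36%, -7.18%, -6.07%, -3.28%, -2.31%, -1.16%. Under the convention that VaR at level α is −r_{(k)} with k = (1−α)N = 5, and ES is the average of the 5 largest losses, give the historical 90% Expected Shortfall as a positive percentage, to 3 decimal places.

The 5 worst returns sum to -33.61%.
ES = −(-33.61%) / 5 = 6.722%.

6.722%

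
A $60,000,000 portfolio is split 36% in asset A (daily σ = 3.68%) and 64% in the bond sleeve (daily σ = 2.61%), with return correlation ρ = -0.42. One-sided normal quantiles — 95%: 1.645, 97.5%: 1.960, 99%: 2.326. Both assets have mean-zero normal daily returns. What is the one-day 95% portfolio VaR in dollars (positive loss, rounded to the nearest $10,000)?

σ_p² = 0.36²·3.68² + 0.64²·2.61² + 2·-0.42·0.36·0.64·3.68·2.61 = 2.6865 (%²).
σ_p = √2.6865 = 1.639%.
VaR = 1.645 × 1.639% = 2.696%; on $60,000,000 that is $1,617,600.

$1,620,000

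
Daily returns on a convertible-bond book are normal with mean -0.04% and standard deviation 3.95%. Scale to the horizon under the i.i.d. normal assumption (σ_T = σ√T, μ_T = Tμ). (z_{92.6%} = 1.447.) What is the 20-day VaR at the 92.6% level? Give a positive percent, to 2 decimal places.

26.36%

σ_{20d} = 3.95% × √20 = 17.665%; μ_{20d} = 20 × -0.04% = -0.800%.
VaR = −(-0.800%) + 1.447 × 17.665% = 26.361%.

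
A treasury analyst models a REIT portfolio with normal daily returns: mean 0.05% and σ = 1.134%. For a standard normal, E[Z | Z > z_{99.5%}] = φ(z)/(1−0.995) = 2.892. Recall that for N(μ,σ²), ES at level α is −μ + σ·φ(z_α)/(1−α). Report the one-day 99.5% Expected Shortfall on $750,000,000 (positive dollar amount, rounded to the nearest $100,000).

$24,200,000

ES = −(0.05%) + 1.134% × 2.892 = 3.230%.
On $750,000,000: 0.03230 × $750,000,000 = $24,225,000.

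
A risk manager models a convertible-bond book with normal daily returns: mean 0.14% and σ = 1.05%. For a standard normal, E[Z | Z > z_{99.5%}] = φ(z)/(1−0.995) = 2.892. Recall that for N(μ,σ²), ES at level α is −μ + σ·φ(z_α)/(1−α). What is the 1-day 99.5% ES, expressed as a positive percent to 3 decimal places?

ES = −(0.14%) + 1.05% × 2.892 = 2.897%.

2.897%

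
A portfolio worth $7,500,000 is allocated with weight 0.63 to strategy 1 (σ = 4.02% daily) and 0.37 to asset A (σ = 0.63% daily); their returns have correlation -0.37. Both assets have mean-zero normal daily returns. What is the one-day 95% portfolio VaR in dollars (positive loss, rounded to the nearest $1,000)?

σ_p² = 0.63²·4.02² + 0.37²·0.63² + 2·-0.37·0.63·0.37·4.02·0.63 = 6.0315 (%²).
σ_p = √6.0315 = 2.456%.
At 95%, z = 1.645.
VaR = 1.645 × 2.456% = 4.040%; on $7,500,000 that is $303,000.

$303,000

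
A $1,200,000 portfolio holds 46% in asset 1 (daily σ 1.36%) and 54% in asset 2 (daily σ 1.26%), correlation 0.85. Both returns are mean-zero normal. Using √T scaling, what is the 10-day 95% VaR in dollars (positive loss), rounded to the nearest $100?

$78,400

σ_p = √(0.46²·1.36² + 0.54²·1.26² + 2·0.85·0.46·0.54·1.36·1.26) = 1.256%.
σ_{10d} = 1.256% × √10 = 3.972%.
z(95%) = 1.645.
VaR = 1.645 × 3.972% = 6.534%; on $1,200,000 that is $78,408.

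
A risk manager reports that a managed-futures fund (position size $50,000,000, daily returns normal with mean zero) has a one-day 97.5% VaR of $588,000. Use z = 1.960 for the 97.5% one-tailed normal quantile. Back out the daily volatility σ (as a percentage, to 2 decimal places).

0.60%

VaR as a fraction: $588,000 / $50,000,000 = 1.176%.
σ = VaR / z = 1.176% / 1.960 = 0.600%.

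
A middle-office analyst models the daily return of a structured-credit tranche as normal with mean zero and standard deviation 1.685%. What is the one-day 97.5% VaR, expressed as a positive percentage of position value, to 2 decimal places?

At 97.5% one-sided, z = 1.960.
VaR = z·σ = 1.960 × 1.685% = 3.303%.

3.30%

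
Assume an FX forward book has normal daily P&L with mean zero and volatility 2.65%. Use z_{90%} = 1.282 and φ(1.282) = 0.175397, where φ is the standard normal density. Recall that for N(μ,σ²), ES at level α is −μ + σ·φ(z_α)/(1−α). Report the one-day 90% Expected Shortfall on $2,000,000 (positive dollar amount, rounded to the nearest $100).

$93,000

Tail multiplier: φ(z)/(1−α) = 0.175397 / 0.1 = 1.754.
ES = 2.65% × 1.754 = 4.648%.
On $2,000,000: 0.04648 × $2,000,000 = $92,960.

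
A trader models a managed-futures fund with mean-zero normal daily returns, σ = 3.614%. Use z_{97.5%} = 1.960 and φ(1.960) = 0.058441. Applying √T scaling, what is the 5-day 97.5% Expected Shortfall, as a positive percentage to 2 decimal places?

18.89%

σ_{5d} = 3.614% × √5 = 8.081%.
ES multiplier = φ(z)/(1−α) = 0.058441/0.025 = 2.338.
ES = 8.081% × 2.338 = 18.893%.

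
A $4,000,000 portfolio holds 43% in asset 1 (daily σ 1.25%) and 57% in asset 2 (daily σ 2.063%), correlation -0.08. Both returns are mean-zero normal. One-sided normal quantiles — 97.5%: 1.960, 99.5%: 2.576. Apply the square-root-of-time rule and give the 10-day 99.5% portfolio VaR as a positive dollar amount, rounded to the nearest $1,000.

σ_p = √(0.43²·1.25² + 0.57²·2.063² + 2·-0.08·0.43·0.57·1.25·2.063) = 1.253%.
σ_{10d} = 1.253% × √10 = 3.962%.
VaR = 2.576 × 3.962% = 10.206%; on $4,000,000 that is $408,240.

$408,000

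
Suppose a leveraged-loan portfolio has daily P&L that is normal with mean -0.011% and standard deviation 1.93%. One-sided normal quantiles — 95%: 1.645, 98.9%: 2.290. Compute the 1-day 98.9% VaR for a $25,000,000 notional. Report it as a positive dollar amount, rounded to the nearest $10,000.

$1,110,000

VaR = −μ + z·σ = −(-0.011%) + 2.290 × 1.93% = 4.431%.
On $25,000,000: 0.04431 × $25,000,000 = $1,107,750.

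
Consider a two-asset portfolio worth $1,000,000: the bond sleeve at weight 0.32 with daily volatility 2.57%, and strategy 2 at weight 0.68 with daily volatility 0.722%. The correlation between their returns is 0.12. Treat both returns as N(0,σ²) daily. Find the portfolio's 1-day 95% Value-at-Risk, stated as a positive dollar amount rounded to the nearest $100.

σ_p² = 0.32²·2.57² + 0.68²·0.722² + 2·0.12·0.32·0.68·2.57·0.722 = 1.0143 (%²).
σ_p = √1.0143 = 1.007%.
At 95%, z = 1.645.
VaR = 1.645 × 1.007% = 1.657%; on $1,000,000 that is $16,570.

$16,600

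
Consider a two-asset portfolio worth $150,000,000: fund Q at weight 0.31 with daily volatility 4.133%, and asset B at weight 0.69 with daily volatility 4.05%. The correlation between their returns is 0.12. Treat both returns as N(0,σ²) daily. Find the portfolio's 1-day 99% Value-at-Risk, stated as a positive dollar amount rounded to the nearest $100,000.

σ_p² = 0.31²·4.133² + 0.69²·4.05² + 2·0.12·0.31·0.69·4.133·4.05 = 10.3101 (%²).
σ_p = √10.3101 = 3.211%.
At 99%, z = 2.326.
VaR = 2.326 × 3.211% = 7.469%; on $150,000,000 that is $11,203,500.

$11,200,000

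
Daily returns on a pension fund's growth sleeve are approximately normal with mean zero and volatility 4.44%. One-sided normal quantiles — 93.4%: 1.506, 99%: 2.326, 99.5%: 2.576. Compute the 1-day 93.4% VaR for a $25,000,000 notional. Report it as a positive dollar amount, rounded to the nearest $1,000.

VaR = z·σ = 1.506 × 4.44% = 6.687%.
On $25,000,000: 0.06687 × $25,000,000 = $1,671,750.

$1,672,000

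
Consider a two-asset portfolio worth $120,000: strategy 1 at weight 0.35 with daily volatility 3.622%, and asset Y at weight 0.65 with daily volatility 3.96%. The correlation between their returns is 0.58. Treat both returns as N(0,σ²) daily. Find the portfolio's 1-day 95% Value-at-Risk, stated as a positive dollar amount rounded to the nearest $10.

$6,840

σ_p² = 0.35²·3.622² + 0.65²·3.96² + 2·0.58·0.35·0.65·3.622·3.96 = 12.0177 (%²).
σ_p = √12.0177 = 3.467%.
At 95%, z = 1.645.
VaR = 1.645 × 3.467% = 5.703%; on $120,000 that is $6,844.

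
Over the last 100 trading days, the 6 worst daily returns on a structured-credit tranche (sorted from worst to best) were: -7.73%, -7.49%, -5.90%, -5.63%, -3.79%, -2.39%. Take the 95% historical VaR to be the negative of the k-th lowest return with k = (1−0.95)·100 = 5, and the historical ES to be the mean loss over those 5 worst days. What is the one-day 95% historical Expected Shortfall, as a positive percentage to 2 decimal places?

6.11%

The 5 worst returns sum to -30.54%.
ES = −(-30.54%) / 5 = 6.108% ≈ 6.11%.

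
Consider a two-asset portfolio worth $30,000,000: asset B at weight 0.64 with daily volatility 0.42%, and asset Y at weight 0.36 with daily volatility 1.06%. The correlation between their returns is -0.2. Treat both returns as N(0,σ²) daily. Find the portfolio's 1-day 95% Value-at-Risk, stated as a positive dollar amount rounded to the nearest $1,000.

σ_p² = 0.64²·0.42² + 0.36²·1.06² + 2·-0.2·0.64·0.36·0.42·1.06 = 0.1768 (%²).
σ_p = √0.1768 = 0.421%.
At 95%, z = 1.645.
VaR = 1.645 × 0.421% = 0.693%; on $30,000,000 that is $207,900.

$208,000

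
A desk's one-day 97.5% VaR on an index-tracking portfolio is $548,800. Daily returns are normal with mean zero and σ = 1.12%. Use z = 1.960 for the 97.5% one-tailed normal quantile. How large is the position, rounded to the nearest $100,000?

$25,000,000

VaR as a fraction of value: z·σ = 1.960 × 1.12% = 2.1952%.
Position = $548,800 / 0.021952 = $25,000,000.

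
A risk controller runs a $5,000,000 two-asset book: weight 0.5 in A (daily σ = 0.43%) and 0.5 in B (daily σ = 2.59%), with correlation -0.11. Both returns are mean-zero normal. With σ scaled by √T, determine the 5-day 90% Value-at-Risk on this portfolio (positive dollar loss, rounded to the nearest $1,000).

$185,000

σ_p = √(0.5²·0.43² + 0.5²·2.59² + 2·-0.11·0.5·0.5·0.43·2.59) = 1.289%.
σ_{5d} = 1.289% × √5 = 2.882%.
z(90%) = 1.282.
VaR = 1.282 × 2.882% = 3.695%; on $5,000,000 that is $184,750.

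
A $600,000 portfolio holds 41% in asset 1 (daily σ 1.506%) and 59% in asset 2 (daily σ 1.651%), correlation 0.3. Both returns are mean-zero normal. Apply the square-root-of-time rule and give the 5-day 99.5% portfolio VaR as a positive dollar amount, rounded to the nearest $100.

σ_p = √(0.41²·1.506² + 0.59²·1.651² + 2·0.3·0.41·0.59·1.506·1.651) = 1.300%.
σ_{5d} = 1.300% × √5 = 2.907%.
z(99.5%) = 2.576.
VaR = 2.576 × 2.907% = 7.488%; on $600,000 that is $44,928.

$44,900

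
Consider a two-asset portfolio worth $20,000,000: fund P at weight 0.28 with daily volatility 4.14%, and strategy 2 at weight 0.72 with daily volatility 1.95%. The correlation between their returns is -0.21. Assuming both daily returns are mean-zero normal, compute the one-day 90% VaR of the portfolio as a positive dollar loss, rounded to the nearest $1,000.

$416,000

σ_p² = 0.28²·4.14² + 0.72²·1.95² + 2·-0.21·0.28·0.72·4.14·1.95 = 2.6314 (%²).
σ_p = √2.6314 = 1.622%.
At 90%, z = 1.282.
VaR = 1.282 × 1.622% = 2.079%; on $20,000,000 that is $415,800.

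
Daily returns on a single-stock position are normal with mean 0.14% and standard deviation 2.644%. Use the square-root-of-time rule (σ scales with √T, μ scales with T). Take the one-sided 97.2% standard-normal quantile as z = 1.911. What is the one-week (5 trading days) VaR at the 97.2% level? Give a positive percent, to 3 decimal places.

10.598%

σ_{5d} = 2.644% × √5 = 5.912%; μ_{5d} = 5 × 0.14% = 0.700%.
VaR = −(0.700%) + 1.911 × 5.912% = 10.598%.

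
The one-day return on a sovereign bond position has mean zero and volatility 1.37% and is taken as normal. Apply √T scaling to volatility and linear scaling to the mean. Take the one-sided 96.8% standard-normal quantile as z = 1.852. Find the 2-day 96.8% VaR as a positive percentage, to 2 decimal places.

σ_{2d} = 1.37% × √2 = 1.937%.
VaR = 1.852 × 1.937% = 3.587%.

3.59%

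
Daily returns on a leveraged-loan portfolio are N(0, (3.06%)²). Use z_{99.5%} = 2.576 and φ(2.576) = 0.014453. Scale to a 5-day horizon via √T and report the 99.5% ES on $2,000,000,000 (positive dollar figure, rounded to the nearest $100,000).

σ_{5d} = 3.06% × √5 = 6.842%.
ES multiplier = φ(z)/(1−α) = 0.014453/0.005 = 2.891.
ES = 6.842% × 2.891 = 19.780%; on $2,000,000,000: $395,600,000.

$395,600,000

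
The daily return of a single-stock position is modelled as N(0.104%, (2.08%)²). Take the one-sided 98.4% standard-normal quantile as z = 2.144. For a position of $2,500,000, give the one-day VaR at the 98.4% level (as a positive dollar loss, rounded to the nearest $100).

VaR = −μ + z·σ = −(0.104%) + 2.144 × 2.08% = 4.356%.
On $2,500,000: 0.04356 × $2,500,000 = $108,900.

$108,900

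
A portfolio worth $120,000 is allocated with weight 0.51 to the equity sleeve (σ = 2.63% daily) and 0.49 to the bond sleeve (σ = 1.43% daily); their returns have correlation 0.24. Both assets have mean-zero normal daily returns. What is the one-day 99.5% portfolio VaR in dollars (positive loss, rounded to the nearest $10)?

σ_p² = 0.51²·2.63² + 0.49²·1.43² + 2·0.24·0.51·0.49·2.63·1.43 = 2.7412 (%²).
σ_p = √2.7412 = 1.656%.
At 99.5%, z = 2.576.
VaR = 2.576 × 1.656% = 4.266%; on $120,000 that is $5,119.

$5,120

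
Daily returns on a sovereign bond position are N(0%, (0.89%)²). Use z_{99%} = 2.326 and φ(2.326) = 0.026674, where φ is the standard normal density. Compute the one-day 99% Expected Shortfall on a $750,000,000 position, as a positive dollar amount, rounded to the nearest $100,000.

Tail multiplier: φ(z)/(1−α) = 0.026674 / 0.01 = 2.667.
ES = 0.89% × 2.667 = 2.374%.
On $750,000,000: 0.02374 × $750,000,000 = $17,805,000.

$17,800,000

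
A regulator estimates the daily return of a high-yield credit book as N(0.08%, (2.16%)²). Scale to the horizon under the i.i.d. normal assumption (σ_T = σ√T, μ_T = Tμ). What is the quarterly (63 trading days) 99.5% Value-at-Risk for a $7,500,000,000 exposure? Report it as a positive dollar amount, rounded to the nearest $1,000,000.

At 99.5%, z = 2.576.
σ_{63d} = 2.16% × √63 = 17.144%; μ_{63d} = 63 × 0.08% = 5.040%.
VaR = −(5.040%) + 2.576 × 17.144% = 39.123%.
On $7,500,000,000: 0.39123 × $7,500,000,000 = $2,934,225,000.

$2,934,000,000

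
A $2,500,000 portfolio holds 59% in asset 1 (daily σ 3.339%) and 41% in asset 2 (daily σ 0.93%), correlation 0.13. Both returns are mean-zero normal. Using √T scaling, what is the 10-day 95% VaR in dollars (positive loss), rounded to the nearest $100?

$267,200

σ_p = √(0.59²·3.339² + 0.41²·0.93² + 2·0.13·0.59·0.41·3.339·0.93) = 2.055%.
σ_{10d} = 2.055% × √10 = 6.498%.
z(95%) = 1.645.
VaR = 1.645 × 6.498% = 10.689%; on $2,500,000 that is $267,225.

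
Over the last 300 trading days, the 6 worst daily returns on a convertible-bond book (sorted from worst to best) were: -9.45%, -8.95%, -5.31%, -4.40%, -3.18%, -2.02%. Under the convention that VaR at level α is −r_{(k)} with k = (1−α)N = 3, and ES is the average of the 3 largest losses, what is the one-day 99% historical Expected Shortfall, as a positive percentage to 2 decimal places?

The 3 worst returns sum to -23.71%.
ES = −(-23.71%) / 3 = 7.9033…% ≈ 7.90%.

7.90%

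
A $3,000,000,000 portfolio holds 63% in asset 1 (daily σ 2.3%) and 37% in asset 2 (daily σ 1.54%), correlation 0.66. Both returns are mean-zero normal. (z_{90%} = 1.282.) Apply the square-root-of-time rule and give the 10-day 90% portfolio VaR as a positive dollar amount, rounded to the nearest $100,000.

$228,000,000

σ_p = √(0.63²·2.3² + 0.37²·1.54² + 2·0.66·0.63·0.37·2.3·1.54) = 1.875%.
σ_{10d} = 1.875% × √10 = 5.929%.
VaR = 1.282 × 5.929% = 7.601%; on $3,000,000,000 that is $228,030,000.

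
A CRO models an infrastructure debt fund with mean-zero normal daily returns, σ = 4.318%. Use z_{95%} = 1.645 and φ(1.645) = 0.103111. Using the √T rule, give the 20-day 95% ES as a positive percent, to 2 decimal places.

39.82%

σ_{20d} = 4.318% × √20 = 19.311%.
ES multiplier = φ(z)/(1−α) = 0.103111/0.05 = 2.062.
ES = 19.311% × 2.062 = 39.819%.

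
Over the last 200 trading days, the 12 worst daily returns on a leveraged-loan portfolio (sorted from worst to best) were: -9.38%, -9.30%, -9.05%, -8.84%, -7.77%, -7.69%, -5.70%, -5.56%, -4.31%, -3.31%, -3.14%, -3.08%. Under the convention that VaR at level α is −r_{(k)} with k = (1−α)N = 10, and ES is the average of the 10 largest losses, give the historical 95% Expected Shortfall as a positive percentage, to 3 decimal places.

7.091%

The 10 worst returns sum to -70.91%.
ES = −(-70.91%) / 10 = 7.091%.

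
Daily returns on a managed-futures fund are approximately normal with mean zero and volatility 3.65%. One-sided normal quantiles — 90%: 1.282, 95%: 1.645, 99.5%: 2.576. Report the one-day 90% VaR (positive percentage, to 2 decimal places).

VaR = z·σ = 1.282 × 3.65% = 4.679%.

4.68%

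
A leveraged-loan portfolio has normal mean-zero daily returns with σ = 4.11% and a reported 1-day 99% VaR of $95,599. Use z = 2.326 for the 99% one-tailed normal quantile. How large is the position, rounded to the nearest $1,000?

$1,000,000

VaR as a fraction of value: z·σ = 2.326 × 4.11% = 9.55986%.
Position = $95,599 / 0.0955986 = $1,000,004.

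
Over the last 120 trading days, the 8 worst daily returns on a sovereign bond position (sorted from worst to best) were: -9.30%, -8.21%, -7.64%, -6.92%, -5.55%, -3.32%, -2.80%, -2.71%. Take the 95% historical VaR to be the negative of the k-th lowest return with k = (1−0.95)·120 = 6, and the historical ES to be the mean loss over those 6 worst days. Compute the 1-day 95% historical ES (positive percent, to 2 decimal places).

The 6 worst returns sum to -40.94%.
ES = −(-40.94%) / 6 = 6.8233…% ≈ 6.82%.

6.82%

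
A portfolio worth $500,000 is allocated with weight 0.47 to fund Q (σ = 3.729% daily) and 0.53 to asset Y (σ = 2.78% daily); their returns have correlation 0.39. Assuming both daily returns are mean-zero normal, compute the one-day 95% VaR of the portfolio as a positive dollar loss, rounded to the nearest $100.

σ_p² = 0.47²·3.729² + 0.53²·2.78² + 2·0.39·0.47·0.53·3.729·2.78 = 7.2568 (%²).
σ_p = √7.2568 = 2.694%.
At 95%, z = 1.645.
VaR = 1.645 × 2.694% = 4.432%; on $500,000 that is $22,160.

$22,200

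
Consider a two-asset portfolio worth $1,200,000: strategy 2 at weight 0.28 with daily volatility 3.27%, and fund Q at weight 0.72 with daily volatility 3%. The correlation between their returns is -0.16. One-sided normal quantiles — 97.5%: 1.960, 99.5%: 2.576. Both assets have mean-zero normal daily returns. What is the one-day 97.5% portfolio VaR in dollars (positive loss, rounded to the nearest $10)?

$51,910

σ_p² = 0.28²·3.27² + 0.72²·3² + 2·-0.16·0.28·0.72·3.27·3 = 4.8711 (%²).
σ_p = √4.8711 = 2.207%.
VaR = 1.960 × 2.207% = 4.326%; on $1,200,000 that is $51,912.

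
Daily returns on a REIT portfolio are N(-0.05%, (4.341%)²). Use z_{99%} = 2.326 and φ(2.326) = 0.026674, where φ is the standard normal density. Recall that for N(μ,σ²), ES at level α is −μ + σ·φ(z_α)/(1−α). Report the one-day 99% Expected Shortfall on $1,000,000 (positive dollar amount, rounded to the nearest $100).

$116,300

Tail multiplier: φ(z)/(1−α) = 0.026674 / 0.01 = 2.667.
ES = −(-0.05%) + 4.341% × 2.667 = 11.627%.
On $1,000,000: 0.11627 × $1,000,000 = $116,270.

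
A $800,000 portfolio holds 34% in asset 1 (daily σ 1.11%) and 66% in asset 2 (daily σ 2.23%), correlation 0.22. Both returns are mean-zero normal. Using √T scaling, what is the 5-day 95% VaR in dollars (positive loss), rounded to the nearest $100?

σ_p = √(0.34²·1.11² + 0.66²·2.23² + 2·0.22·0.34·0.66·1.11·2.23) = 1.598%.
σ_{5d} = 1.598% × √5 = 3.573%.
z(95%) = 1.645.
VaR = 1.645 × 3.573% = 5.878%; on $800,000 that is $47,024.

$47,000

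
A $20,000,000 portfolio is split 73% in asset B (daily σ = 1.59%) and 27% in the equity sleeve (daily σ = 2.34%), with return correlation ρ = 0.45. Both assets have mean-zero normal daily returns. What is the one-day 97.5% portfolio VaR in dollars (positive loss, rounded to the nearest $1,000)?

σ_p² = 0.73²·1.59² + 0.27²·2.34² + 2·0.45·0.73·0.27·1.59·2.34 = 2.4064 (%²).
σ_p = √2.4064 = 1.551%.
At 97.5%, z = 1.960.
VaR = 1.960 × 1.551% = 3.040%; on $20,000,000 that is $608,000.

$608,000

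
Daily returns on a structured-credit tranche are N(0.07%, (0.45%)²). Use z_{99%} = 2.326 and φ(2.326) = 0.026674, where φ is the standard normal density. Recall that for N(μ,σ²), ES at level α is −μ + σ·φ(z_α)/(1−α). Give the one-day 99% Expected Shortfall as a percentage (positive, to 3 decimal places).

Tail multiplier: φ(z)/(1−α) = 0.026674 / 0.01 = 2.667.
ES = −(0.07%) + 0.45% × 2.667 = 1.130%.

1.130%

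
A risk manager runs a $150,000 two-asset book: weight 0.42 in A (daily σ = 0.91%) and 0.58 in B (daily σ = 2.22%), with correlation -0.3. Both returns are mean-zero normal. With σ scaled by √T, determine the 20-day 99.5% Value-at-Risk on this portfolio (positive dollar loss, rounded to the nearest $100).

σ_p = √(0.42²·0.91² + 0.58²·2.22² + 2·-0.3·0.42·0.58·0.91·2.22) = 1.228%.
σ_{20d} = 1.228% × √20 = 5.492%.
z(99.5%) = 2.576.
VaR = 2.576 × 5.492% = 14.147%; on $150,000 that is $21,221.

$21,200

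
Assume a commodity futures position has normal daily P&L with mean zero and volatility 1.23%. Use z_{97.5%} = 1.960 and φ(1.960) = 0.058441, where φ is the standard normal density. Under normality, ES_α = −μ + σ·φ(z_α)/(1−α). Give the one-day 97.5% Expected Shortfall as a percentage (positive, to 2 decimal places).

2.88%

Tail multiplier: φ(z)/(1−α) = 0.058441 / 0.025 = 2.338.
ES = 1.23% × 2.338 = 2.876%.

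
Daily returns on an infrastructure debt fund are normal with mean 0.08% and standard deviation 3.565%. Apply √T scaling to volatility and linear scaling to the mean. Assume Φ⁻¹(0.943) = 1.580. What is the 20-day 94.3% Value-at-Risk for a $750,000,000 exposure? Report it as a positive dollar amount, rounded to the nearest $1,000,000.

$177,000,000

σ_{20d} = 3.565% × √20 = 15.943%; μ_{20d} = 20 × 0.08% = 1.600%.
VaR = −(1.600%) + 1.580 × 15.943% = 23.590%.
On $750,000,000: 0.23590 × $750,000,000 = $176,925,000.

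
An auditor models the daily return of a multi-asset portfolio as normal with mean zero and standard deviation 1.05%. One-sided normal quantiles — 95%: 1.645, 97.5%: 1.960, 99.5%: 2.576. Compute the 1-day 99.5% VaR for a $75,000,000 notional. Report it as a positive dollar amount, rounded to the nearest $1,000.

$2,029,000

VaR = z·σ = 2.576 × 1.05% = 2.705%.
On $75,000,000: 0.02705 × $75,000,000 = $2,028,750.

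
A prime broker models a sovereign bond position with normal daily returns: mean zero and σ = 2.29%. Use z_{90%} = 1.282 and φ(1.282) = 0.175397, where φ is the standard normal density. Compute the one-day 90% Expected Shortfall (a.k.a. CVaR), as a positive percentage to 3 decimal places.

Tail multiplier: φ(z)/(1−α) = 0.175397 / 0.1 = 1.754.
ES = 2.29% × 1.754 = 4.017%.

4.017%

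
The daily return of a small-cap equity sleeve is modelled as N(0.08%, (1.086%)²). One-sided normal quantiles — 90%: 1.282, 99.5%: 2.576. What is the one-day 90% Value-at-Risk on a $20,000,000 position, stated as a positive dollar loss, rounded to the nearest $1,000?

VaR = −μ + z·σ = −(0.08%) + 1.282 × 1.086% = 1.312%.
On $20,000,000: 0.01312 × $20,000,000 = $262,400.

$262,000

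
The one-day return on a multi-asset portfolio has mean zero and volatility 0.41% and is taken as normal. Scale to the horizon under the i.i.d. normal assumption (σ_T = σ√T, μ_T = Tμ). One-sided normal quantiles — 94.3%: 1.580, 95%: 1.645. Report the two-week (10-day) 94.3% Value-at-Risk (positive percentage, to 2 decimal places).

2.05%

σ_{10d} = 0.41% × √10 = 1.297%.
VaR = 1.580 × 1.297% = 2.049%.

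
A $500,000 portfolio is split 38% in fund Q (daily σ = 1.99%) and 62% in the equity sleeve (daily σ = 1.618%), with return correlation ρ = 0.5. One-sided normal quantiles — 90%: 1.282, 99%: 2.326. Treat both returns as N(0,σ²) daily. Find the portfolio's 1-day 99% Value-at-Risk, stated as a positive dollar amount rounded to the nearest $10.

σ_p² = 0.38²·1.99² + 0.62²·1.618² + 2·0.5·0.38·0.62·1.99·1.618 = 2.3368 (%²).
σ_p = √2.3368 = 1.529%.
VaR = 2.326 × 1.529% = 3.556%; on $500,000 that is $17,780.

$17,780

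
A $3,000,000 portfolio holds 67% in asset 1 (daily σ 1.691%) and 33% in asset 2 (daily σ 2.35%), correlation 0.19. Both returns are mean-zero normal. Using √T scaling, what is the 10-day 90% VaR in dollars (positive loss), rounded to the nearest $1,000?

$181,000

σ_p = √(0.67²·1.691² + 0.33²·2.35² + 2·0.19·0.67·0.33·1.691·2.35) = 1.490%.
σ_{10d} = 1.490% × √10 = 4.712%.
z(90%) = 1.282.
VaR = 1.282 × 4.712% = 6.041%; on $3,000,000 that is $181,230.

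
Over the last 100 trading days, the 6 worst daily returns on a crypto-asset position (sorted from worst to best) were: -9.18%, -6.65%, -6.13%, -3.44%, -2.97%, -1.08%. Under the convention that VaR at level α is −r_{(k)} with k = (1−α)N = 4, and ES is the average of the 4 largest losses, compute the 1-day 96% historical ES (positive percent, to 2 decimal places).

The 4 worst returns sum to -25.40%.
ES = −(-25.40%) / 4 = 6.35%.

6.35%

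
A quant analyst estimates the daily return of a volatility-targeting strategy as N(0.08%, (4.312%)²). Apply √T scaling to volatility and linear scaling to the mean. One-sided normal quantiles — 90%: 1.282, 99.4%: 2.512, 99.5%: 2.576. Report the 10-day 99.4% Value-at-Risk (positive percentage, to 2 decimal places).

33.45%

σ_{10d} = 4.312% × √10 = 13.636%; μ_{10d} = 10 × 0.08% = 0.800%.
VaR = −(0.800%) + 2.512 × 13.636% = 33.454%.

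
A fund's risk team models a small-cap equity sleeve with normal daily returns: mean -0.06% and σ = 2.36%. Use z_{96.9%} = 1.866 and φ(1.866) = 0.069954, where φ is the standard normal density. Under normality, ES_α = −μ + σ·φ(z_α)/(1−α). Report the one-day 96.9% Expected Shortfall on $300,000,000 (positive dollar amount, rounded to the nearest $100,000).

$16,200,000

Tail multiplier: φ(z)/(1−α) = 0.069954 / 0.031 = 2.257.
ES = −(-0.06%) + 2.36% × 2.257 = 5.387%.
On $300,000,000: 0.05387 × $300,000,000 = $16,161,000.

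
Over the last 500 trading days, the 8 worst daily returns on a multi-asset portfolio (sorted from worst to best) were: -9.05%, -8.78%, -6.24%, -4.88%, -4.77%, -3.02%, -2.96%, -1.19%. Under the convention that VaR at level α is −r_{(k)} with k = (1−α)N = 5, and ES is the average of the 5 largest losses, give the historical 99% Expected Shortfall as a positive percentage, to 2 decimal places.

The 5 worst returns sum to -33.72%.
ES = −(-33.72%) / 5 = 6.744% ≈ 6.74%.

6.74%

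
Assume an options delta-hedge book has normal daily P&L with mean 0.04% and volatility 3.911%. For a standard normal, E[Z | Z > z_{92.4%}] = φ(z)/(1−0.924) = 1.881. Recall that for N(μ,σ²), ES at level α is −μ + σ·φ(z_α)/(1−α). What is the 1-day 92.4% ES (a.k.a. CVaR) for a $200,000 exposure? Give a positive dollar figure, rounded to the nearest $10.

$14,630

ES = −(0.04%) + 3.911% × 1.881 = 7.317%.
On $200,000: 0.07317 × $200,000 = $14,634.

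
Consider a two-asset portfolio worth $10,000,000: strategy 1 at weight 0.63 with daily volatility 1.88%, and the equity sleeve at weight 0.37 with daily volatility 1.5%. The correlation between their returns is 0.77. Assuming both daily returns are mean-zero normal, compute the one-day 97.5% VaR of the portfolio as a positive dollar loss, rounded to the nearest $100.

σ_p² = 0.63²·1.88² + 0.37²·1.5² + 2·0.77·0.63·0.37·1.88·1.5 = 2.7231 (%²).
σ_p = √2.7231 = 1.650%.
At 97.5%, z = 1.960.
VaR = 1.960 × 1.650% = 3.234%; on $10,000,000 that is $323,400.

$323,400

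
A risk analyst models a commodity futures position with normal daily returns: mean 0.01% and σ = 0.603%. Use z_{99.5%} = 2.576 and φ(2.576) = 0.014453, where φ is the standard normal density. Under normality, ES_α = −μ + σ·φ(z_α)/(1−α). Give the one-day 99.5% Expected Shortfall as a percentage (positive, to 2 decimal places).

Tail multiplier: φ(z)/(1−α) = 0.014453 / 0.005 = 2.891.
ES = −(0.01%) + 0.603% × 2.891 = 1.733%.

1.73%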